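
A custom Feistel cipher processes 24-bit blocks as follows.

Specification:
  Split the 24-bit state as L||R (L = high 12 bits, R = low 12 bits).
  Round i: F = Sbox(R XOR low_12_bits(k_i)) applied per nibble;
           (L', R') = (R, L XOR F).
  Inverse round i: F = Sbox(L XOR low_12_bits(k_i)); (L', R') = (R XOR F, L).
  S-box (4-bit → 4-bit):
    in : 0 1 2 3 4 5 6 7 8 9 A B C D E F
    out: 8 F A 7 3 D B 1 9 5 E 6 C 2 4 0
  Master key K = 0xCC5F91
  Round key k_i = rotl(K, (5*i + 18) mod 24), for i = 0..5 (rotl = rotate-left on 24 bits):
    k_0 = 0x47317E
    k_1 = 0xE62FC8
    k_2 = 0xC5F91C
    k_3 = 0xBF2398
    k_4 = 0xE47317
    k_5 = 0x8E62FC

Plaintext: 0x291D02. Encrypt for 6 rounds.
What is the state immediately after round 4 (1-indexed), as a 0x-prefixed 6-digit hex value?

0x82A455

s_0 = plaintext = 0x291D02
s_1 = Round(s_0, k_0) = 0xD02E8D
s_2 = Round(s_1, k_1) = 0xE8D23F
s_3 = Round(s_2, k_2) = 0x23F82A
s_4 = Round(s_3, k_3) = 0x82A455
s_5 = Round(s_4, k_4) = 0x455910
s_6 = Round(s_5, k_5) = 0x910219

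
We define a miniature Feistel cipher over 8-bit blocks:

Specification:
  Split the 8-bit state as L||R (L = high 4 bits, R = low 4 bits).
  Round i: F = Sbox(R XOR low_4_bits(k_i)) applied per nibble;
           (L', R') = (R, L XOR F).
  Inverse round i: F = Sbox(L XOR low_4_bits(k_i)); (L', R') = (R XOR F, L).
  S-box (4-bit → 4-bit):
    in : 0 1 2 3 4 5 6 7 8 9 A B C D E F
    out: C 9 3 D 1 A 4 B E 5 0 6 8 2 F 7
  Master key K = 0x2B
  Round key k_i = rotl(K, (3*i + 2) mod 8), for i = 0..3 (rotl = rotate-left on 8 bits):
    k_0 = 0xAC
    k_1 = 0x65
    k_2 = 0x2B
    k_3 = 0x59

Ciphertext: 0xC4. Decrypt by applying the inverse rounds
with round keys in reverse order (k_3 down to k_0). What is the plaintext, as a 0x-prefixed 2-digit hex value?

s_0 = ciphertext = 0xC4
s_1 = InvRound(s_0, k_3) = 0xEC
s_2 = InvRound(s_1, k_2) = 0x6E
s_3 = InvRound(s_2, k_1) = 0x36
s_4 = InvRound(s_3, k_0) = 0x13

0x13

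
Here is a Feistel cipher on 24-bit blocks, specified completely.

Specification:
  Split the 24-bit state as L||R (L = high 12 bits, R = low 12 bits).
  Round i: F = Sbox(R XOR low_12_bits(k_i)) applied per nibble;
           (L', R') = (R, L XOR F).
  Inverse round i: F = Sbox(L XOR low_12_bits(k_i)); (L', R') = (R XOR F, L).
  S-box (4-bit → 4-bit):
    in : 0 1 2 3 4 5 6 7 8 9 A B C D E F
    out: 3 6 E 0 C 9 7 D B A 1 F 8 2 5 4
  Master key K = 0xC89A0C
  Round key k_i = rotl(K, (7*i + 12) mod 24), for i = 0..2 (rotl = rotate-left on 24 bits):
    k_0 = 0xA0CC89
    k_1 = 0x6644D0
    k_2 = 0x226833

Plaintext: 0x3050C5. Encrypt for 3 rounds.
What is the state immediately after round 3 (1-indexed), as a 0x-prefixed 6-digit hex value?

0x4A7361

s_0 = plaintext = 0x3050C5
s_1 = Round(s_0, k_0) = 0x0C5BCD
s_2 = Round(s_1, k_1) = 0xBCD4A7
s_3 = Round(s_2, k_2) = 0x4A7361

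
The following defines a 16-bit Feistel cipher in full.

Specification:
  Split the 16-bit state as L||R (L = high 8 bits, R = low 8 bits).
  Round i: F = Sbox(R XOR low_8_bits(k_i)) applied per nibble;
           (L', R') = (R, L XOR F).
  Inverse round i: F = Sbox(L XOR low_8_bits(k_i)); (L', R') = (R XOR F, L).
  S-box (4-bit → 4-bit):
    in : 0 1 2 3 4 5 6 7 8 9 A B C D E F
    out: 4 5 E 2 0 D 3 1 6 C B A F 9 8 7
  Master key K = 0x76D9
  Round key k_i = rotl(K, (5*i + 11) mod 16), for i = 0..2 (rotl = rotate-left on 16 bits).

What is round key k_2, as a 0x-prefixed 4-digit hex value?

0xDB2E

K = 0x76D9
k_0 = rotl(K, (5*0+11) mod 16) = rotl(K, 11) = 0xCBB6
k_1 = rotl(K, (5*1+11) mod 16) = rotl(K, 0) = 0x76D9
k_2 = rotl(K, (5*2+11) mod 16) = rotl(K, 5) = 0xDB2E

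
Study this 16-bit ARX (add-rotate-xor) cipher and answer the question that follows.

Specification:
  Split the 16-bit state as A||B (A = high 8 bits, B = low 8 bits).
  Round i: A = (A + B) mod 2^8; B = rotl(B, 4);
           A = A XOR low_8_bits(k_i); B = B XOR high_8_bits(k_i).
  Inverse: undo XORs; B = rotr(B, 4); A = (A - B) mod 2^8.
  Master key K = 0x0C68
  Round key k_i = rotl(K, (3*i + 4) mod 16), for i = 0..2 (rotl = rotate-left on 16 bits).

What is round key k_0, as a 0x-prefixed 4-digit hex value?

0xC680

K = 0x0C68
k_0 = rotl(K, (3*0+4) mod 16) = rotl(K, 4) = 0xC680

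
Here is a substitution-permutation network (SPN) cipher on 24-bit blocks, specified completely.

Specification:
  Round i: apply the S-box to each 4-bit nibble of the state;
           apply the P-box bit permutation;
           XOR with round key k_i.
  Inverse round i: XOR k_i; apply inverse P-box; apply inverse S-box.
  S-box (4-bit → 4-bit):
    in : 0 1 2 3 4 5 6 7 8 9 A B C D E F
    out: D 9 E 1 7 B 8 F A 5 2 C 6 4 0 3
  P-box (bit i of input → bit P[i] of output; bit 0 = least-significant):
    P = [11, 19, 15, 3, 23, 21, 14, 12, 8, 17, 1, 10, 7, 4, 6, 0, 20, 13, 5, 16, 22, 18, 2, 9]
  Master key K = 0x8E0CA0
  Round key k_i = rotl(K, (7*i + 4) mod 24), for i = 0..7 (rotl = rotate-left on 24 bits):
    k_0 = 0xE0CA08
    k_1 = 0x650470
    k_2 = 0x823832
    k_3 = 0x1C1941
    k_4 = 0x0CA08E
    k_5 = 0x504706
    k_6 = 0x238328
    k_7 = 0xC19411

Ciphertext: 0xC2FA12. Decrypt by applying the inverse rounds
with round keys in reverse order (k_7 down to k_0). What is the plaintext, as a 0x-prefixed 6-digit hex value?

0xCC8058

s_0 = ciphertext = 0xC2FA12
s_1 = InvRound(s_0, k_7) = 0x6862D3
s_2 = InvRound(s_1, k_6) = 0x3274D2
s_3 = InvRound(s_2, k_5) = 0x0A4F8E
s_4 = InvRound(s_3, k_4) = 0x8AE5D9
s_5 = InvRound(s_4, k_3) = 0xAFF800
s_6 = InvRound(s_5, k_2) = 0xABADCC
s_7 = InvRound(s_6, k_1) = 0x4CFF37
s_8 = InvRound(s_7, k_0) = 0xCC8058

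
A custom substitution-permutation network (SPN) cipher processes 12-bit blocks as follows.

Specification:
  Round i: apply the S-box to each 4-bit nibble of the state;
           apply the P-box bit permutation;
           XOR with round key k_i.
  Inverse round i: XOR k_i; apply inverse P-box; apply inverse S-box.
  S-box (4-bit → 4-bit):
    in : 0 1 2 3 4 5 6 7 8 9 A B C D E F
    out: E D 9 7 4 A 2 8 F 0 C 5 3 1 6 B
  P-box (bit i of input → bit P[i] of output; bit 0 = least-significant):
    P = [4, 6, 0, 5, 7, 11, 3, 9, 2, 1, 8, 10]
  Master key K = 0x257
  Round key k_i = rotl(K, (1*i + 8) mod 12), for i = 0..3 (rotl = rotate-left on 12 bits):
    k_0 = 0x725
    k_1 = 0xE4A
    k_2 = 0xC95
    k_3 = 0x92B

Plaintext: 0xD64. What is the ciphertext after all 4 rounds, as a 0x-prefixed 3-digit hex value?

0x2B6

s_0 = plaintext = 0xD64
s_1 = Round(s_0, k_0) = 0xF20
s_2 = Round(s_1, k_1) = 0x8AD
s_3 = Round(s_2, k_2) = 0xB8B
s_4 = Round(s_3, k_3) = 0x2B6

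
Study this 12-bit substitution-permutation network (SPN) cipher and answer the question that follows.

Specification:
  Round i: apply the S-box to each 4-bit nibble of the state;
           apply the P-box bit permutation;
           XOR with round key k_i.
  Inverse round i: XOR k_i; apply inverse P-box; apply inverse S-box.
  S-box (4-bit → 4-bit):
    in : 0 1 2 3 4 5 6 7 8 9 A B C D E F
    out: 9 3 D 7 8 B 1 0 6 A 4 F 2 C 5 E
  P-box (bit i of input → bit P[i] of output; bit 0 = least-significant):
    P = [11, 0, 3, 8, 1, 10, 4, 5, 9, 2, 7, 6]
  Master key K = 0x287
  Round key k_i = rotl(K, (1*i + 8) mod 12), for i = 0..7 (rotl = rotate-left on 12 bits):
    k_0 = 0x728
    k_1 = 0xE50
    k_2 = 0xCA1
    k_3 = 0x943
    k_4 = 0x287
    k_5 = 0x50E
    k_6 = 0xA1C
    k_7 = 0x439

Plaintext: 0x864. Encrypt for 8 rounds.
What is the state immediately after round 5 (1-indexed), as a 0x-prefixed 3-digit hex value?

s_0 = plaintext = 0x864
s_1 = Round(s_0, k_0) = 0x6AE
s_2 = Round(s_1, k_1) = 0x448
s_3 = Round(s_2, k_2) = 0xCC8
s_4 = Round(s_3, k_3) = 0xD4E
s_5 = Round(s_4, k_4) = 0xA6F
s_6 = Round(s_5, k_5) = 0x485
s_7 = Round(s_6, k_6) = 0x74D
s_8 = Round(s_7, k_7) = 0x511

0xA6F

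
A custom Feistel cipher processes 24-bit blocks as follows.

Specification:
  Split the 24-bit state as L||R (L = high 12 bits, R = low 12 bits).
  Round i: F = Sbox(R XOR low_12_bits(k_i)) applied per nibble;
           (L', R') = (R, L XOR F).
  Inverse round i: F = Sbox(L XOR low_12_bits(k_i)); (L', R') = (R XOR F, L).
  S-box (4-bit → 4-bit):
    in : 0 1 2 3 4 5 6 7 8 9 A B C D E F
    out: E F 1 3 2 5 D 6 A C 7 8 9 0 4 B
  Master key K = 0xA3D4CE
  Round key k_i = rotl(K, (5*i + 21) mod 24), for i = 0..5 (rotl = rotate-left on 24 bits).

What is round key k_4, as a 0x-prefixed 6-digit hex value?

0x9D47A9

K = 0xA3D4CE
k_0 = rotl(K, (5*0+21) mod 24) = rotl(K, 21) = 0xD47A99
k_1 = rotl(K, (5*1+21) mod 24) = rotl(K, 2) = 0x8F533A
k_2 = rotl(K, (5*2+21) mod 24) = rotl(K, 7) = 0xEA6751
k_3 = rotl(K, (5*3+21) mod 24) = rotl(K, 12) = 0x4CEA3D
k_4 = rotl(K, (5*4+21) mod 24) = rotl(K, 17) = 0x9D47A9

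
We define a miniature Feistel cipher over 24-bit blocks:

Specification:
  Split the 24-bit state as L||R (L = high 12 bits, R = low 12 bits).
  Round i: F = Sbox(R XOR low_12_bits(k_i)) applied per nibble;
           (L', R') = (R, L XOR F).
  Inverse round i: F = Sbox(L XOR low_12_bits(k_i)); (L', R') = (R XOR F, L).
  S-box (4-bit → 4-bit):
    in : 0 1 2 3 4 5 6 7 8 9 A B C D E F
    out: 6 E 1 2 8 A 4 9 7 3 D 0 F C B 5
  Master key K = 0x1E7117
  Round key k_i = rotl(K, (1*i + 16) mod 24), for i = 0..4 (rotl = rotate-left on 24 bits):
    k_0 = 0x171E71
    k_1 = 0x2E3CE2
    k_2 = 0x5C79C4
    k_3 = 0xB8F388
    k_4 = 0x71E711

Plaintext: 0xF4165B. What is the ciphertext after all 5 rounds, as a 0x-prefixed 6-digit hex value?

0xFEF63F

s_0 = plaintext = 0xF4165B
s_1 = Round(s_0, k_0) = 0x65B85C
s_2 = Round(s_1, k_1) = 0x85CE50
s_3 = Round(s_2, k_2) = 0xE50164
s_4 = Round(s_3, k_3) = 0x164FEF
s_5 = Round(s_4, k_4) = 0xFEF63F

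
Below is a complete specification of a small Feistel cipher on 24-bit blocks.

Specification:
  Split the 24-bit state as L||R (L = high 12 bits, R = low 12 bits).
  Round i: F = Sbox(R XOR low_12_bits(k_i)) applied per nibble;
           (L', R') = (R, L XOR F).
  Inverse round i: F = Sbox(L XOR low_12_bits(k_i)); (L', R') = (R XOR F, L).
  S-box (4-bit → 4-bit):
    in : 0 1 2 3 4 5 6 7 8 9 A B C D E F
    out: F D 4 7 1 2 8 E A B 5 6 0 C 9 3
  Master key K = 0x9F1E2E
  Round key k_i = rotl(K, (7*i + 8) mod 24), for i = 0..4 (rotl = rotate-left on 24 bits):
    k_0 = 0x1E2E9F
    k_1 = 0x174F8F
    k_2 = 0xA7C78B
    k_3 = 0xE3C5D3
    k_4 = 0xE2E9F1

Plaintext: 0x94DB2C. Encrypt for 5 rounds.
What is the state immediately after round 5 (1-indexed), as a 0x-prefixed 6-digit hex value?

0xE789B3

s_0 = plaintext = 0x94DB2C
s_1 = Round(s_0, k_0) = 0xB2CB2A
s_2 = Round(s_1, k_1) = 0xB2AA7E
s_3 = Round(s_2, k_2) = 0xA7E718
s_4 = Round(s_3, k_3) = 0x718E78
s_5 = Round(s_4, k_4) = 0xE789B3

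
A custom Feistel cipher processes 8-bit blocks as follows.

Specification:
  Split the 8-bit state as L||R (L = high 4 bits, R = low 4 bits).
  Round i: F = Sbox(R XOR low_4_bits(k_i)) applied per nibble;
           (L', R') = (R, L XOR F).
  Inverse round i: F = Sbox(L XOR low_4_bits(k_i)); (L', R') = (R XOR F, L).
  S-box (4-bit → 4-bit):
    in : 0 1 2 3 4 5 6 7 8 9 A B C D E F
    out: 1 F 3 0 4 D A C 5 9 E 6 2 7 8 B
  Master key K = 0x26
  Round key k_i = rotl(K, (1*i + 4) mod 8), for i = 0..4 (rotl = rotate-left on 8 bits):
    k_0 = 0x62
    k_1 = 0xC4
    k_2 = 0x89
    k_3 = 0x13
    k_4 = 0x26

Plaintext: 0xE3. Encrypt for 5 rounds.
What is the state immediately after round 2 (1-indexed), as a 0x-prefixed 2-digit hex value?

s_0 = plaintext = 0xE3
s_1 = Round(s_0, k_0) = 0x31
s_2 = Round(s_1, k_1) = 0x1E
s_3 = Round(s_2, k_2) = 0xED
s_4 = Round(s_3, k_3) = 0xD6
s_5 = Round(s_4, k_4) = 0x6C

0x1E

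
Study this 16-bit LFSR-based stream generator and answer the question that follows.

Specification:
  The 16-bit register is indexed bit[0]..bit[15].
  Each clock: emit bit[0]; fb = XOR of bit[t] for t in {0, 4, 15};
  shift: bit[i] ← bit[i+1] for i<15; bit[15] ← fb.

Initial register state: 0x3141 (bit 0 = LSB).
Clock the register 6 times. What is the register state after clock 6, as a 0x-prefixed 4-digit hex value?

0xCCC5

reg_0 = 0x3141
clock 1: out=1, reg = 0x98A0
clock 2: out=0, reg = 0xCC50
clock 3: out=0, reg = 0x6628
clock 4: out=0, reg = 0x3314
clock 5: out=0, reg = 0x998A
clock 6: out=0, reg = 0xCCC5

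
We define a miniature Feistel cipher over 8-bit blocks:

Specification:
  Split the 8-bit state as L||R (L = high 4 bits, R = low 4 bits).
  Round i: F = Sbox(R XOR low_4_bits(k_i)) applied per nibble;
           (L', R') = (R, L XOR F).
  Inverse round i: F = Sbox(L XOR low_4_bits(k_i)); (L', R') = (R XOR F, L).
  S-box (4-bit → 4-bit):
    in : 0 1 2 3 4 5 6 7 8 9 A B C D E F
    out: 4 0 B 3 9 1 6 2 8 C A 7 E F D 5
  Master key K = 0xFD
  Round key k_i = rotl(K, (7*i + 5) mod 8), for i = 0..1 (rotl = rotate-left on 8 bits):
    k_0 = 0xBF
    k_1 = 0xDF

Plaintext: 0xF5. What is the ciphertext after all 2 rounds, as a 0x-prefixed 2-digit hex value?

0x5F

s_0 = plaintext = 0xF5
s_1 = Round(s_0, k_0) = 0x55
s_2 = Round(s_1, k_1) = 0x5F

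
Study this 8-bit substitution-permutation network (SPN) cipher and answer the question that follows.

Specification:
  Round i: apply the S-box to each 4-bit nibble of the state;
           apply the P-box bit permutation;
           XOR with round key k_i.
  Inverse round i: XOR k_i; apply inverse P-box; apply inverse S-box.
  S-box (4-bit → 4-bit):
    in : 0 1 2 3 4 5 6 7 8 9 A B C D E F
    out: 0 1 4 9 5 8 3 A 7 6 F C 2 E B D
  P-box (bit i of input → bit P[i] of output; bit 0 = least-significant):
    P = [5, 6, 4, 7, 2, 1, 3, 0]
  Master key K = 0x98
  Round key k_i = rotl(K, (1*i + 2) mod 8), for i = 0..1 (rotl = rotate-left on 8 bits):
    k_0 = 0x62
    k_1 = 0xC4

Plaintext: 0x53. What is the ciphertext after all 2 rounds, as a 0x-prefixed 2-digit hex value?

0x66

s_0 = plaintext = 0x53
s_1 = Round(s_0, k_0) = 0xC3
s_2 = Round(s_1, k_1) = 0x66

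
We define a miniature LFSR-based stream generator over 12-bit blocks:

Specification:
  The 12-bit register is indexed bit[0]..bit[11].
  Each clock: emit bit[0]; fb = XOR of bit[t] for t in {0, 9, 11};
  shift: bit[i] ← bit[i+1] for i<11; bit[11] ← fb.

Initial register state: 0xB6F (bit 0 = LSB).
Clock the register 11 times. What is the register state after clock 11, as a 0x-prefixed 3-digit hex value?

reg_0 = 0xB6F
clock 1: out=1, reg = 0xDB7
clock 2: out=1, reg = 0x6DB
clock 3: out=1, reg = 0x36D
clock 4: out=1, reg = 0x1B6
clock 5: out=0, reg = 0x0DB
clock 6: out=1, reg = 0x86D
clock 7: out=1, reg = 0x436
clock 8: out=0, reg = 0x21B
clock 9: out=1, reg = 0x10D
clock 10: out=1, reg = 0x886
clock 11: out=0, reg = 0xC43

0xC43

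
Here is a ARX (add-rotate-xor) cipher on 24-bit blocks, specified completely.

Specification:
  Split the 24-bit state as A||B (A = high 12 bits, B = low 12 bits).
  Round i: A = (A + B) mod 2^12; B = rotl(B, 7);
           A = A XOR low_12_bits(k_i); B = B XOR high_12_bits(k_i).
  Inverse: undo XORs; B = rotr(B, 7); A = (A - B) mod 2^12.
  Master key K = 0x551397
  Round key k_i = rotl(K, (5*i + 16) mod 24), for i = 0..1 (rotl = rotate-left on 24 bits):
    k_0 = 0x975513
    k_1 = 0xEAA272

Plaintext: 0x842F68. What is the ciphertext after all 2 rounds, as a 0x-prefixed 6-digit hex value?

0xDB59C2

s_0 = plaintext = 0x842F68
s_1 = Round(s_0, k_0) = 0x2B9D0E
s_2 = Round(s_1, k_1) = 0xDB59C2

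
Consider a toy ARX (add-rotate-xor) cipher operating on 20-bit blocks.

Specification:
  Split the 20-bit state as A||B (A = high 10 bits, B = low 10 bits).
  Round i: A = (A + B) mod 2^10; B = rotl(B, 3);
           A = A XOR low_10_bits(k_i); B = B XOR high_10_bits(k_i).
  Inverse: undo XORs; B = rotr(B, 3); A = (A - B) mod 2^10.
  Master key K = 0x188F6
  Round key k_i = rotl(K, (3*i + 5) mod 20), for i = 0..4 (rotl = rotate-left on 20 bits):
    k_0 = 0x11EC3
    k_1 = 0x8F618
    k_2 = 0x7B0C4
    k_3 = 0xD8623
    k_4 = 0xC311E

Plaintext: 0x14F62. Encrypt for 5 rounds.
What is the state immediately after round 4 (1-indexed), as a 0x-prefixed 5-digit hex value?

s_0 = plaintext = 0x14F62
s_1 = Round(s_0, k_0) = 0x5DB51
s_2 = Round(s_1, k_1) = 0xB7CB3
s_3 = Round(s_2, k_2) = 0xD5875
s_4 = Round(s_3, k_3) = 0x7A0C9
s_5 = Round(s_4, k_4) = 0xEBD45

0x7A0C9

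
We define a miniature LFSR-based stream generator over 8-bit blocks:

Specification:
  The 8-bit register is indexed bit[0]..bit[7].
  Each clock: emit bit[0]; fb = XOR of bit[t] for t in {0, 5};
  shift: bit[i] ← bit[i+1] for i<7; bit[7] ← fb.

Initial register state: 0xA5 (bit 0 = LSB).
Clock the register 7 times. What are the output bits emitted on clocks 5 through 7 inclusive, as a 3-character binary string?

010

reg_0 = 0xA5
clock 1: out=1, reg = 0x52
clock 2: out=0, reg = 0x29
clock 3: out=1, reg = 0x14
clock 4: out=0, reg = 0x0A
clock 5: out=0, reg = 0x05
clock 6: out=1, reg = 0x82
clock 7: out=0, reg = 0x41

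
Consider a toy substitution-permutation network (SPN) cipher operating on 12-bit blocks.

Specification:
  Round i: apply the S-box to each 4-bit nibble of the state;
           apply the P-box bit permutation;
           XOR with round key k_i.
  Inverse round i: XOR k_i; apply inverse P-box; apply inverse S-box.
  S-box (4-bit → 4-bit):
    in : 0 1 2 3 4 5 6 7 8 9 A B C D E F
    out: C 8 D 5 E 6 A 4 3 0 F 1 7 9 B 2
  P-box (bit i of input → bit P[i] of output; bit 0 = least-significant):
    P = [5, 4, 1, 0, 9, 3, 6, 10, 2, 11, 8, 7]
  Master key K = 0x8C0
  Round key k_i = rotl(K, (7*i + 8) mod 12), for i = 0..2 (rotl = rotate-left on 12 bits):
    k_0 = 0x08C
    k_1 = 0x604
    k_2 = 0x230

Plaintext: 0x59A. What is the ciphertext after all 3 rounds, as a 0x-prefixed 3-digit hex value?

0xFA3

s_0 = plaintext = 0x59A
s_1 = Round(s_0, k_0) = 0x9BF
s_2 = Round(s_1, k_1) = 0x414
s_3 = Round(s_2, k_2) = 0xFA3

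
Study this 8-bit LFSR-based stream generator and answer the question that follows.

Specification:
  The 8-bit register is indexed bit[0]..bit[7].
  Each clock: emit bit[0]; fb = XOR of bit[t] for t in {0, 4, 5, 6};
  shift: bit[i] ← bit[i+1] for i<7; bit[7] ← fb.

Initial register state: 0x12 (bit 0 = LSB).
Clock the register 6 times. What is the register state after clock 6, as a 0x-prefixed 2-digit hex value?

reg_0 = 0x12
clock 1: out=0, reg = 0x89
clock 2: out=1, reg = 0xC4
clock 3: out=0, reg = 0xE2
clock 4: out=0, reg = 0x71
clock 5: out=1, reg = 0x38
clock 6: out=0, reg = 0x1C

0x1C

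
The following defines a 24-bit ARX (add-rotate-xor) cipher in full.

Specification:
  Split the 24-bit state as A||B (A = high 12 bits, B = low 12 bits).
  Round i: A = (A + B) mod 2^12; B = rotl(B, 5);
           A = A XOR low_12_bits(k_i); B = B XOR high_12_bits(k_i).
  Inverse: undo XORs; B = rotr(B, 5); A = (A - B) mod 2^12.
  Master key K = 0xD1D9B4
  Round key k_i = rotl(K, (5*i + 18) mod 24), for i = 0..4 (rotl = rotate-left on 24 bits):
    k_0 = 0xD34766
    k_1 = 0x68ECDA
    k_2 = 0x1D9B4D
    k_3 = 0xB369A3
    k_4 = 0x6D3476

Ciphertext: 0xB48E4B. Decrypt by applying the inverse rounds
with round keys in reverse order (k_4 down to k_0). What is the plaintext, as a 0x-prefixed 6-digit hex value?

s_0 = ciphertext = 0xB48E4B
s_1 = InvRound(s_0, k_4) = 0x2FAC44
s_2 = InvRound(s_1, k_3) = 0x21E93B
s_3 = InvRound(s_2, k_2) = 0x80C147
s_4 = InvRound(s_3, k_1) = 0x0184BE
s_5 = InvRound(s_4, k_0) = 0x23254C

0x23254C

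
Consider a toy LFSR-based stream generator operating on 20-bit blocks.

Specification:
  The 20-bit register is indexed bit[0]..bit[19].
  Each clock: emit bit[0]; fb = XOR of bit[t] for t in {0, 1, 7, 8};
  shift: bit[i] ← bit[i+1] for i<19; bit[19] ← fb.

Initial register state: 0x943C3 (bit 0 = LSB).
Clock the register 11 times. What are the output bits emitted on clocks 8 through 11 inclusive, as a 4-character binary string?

reg_0 = 0x943C3
clock 1: out=1, reg = 0x4A1E1
clock 2: out=1, reg = 0xA50F0
clock 3: out=0, reg = 0xD2878
clock 4: out=0, reg = 0x6943C
clock 5: out=0, reg = 0x34A1E
clock 6: out=0, reg = 0x9A50F
clock 7: out=1, reg = 0xCD287
clock 8: out=1, reg = 0xE6943
clock 9: out=1, reg = 0xF34A1
clock 10: out=1, reg = 0x79A50
clock 11: out=0, reg = 0x3CD28

1110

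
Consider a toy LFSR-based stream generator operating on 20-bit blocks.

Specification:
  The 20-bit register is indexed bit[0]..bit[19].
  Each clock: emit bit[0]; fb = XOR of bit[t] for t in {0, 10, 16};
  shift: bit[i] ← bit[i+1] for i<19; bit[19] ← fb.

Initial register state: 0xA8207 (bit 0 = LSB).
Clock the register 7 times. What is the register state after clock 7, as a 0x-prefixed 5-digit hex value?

reg_0 = 0xA8207
clock 1: out=1, reg = 0xD4103
clock 2: out=1, reg = 0x6A081
clock 3: out=1, reg = 0xB5040
clock 4: out=0, reg = 0xDA820
clock 5: out=0, reg = 0xED410
clock 6: out=0, reg = 0xF6A08
clock 7: out=0, reg = 0xFB504

0xFB504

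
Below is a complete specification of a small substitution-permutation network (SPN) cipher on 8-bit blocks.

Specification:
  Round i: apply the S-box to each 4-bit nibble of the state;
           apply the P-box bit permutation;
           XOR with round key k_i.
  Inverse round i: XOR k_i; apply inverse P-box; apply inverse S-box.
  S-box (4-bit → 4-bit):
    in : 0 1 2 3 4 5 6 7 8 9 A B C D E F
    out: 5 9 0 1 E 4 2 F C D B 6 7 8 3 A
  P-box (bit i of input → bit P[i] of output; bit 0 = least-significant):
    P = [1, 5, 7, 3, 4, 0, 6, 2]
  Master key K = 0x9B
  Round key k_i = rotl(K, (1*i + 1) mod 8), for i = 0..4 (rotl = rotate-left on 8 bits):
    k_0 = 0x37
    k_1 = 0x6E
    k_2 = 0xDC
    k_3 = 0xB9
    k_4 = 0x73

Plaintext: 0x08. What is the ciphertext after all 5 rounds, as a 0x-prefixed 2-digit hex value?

s_0 = plaintext = 0x08
s_1 = Round(s_0, k_0) = 0xEF
s_2 = Round(s_1, k_1) = 0x57
s_3 = Round(s_2, k_2) = 0x36
s_4 = Round(s_3, k_3) = 0x89
s_5 = Round(s_4, k_4) = 0xBD

0xBD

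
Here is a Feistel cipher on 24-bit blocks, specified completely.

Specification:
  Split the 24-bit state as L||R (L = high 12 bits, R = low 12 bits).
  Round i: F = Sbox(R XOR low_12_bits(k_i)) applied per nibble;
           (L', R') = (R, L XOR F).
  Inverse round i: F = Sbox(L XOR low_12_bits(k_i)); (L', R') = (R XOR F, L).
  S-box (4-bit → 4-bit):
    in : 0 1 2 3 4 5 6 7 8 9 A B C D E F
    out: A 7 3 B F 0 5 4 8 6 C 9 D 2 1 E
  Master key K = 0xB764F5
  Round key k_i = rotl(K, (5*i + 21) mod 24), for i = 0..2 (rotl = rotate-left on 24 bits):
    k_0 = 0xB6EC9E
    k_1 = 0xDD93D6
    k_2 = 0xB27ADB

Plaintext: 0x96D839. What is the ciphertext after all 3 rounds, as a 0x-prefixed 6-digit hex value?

0x877564

s_0 = plaintext = 0x96D839
s_1 = Round(s_0, k_0) = 0x8396A9
s_2 = Round(s_1, k_1) = 0x6A9877
s_3 = Round(s_2, k_2) = 0x877564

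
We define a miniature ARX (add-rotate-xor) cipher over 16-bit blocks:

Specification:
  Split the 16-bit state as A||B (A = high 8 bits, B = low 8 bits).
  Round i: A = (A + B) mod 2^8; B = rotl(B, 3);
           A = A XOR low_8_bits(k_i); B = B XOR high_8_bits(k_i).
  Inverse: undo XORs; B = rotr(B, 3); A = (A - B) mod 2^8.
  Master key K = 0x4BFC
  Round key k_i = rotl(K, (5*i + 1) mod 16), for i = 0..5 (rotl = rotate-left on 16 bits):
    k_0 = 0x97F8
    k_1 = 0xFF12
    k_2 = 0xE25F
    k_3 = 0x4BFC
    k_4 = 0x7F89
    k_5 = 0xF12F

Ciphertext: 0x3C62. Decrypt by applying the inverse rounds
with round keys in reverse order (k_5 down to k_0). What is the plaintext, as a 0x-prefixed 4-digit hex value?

s_0 = ciphertext = 0x3C62
s_1 = InvRound(s_0, k_5) = 0xA172
s_2 = InvRound(s_1, k_4) = 0x87A1
s_3 = InvRound(s_2, k_3) = 0x1E5D
s_4 = InvRound(s_3, k_2) = 0x4AF7
s_5 = InvRound(s_4, k_1) = 0x5701
s_6 = InvRound(s_5, k_0) = 0xDDD2

0xDDD2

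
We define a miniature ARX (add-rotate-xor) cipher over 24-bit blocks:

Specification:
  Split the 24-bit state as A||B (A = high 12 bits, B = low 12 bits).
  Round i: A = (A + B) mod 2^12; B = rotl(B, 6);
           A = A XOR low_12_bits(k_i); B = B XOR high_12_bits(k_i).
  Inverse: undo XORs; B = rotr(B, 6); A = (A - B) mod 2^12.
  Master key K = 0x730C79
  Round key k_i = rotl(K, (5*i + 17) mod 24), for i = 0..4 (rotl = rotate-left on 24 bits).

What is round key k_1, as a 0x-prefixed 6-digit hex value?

0x5CC31E

K = 0x730C79
k_0 = rotl(K, (5*0+17) mod 24) = rotl(K, 17) = 0xF2E618
k_1 = rotl(K, (5*1+17) mod 24) = rotl(K, 22) = 0x5CC31E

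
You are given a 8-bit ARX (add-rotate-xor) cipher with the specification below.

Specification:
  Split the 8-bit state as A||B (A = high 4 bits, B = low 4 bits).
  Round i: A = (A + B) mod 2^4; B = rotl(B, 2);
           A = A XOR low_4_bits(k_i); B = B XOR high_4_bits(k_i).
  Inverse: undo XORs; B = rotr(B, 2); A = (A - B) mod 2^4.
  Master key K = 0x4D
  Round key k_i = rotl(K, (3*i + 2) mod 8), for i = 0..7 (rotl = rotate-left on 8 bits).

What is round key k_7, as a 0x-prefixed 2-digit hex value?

K = 0x4D
k_0 = rotl(K, (3*0+2) mod 8) = rotl(K, 2) = 0x35
k_1 = rotl(K, (3*1+2) mod 8) = rotl(K, 5) = 0xA9
k_2 = rotl(K, (3*2+2) mod 8) = rotl(K, 0) = 0x4D
k_3 = rotl(K, (3*3+2) mod 8) = rotl(K, 3) = 0x6A
k_4 = rotl(K, (3*4+2) mod 8) = rotl(K, 6) = 0x53
k_5 = rotl(K, (3*5+2) mod 8) = rotl(K, 1) = 0x9A
k_6 = rotl(K, (3*6+2) mod 8) = rotl(K, 4) = 0xD4
k_7 = rotl(K, (3*7+2) mod 8) = rotl(K, 7) = 0xA6

0xA6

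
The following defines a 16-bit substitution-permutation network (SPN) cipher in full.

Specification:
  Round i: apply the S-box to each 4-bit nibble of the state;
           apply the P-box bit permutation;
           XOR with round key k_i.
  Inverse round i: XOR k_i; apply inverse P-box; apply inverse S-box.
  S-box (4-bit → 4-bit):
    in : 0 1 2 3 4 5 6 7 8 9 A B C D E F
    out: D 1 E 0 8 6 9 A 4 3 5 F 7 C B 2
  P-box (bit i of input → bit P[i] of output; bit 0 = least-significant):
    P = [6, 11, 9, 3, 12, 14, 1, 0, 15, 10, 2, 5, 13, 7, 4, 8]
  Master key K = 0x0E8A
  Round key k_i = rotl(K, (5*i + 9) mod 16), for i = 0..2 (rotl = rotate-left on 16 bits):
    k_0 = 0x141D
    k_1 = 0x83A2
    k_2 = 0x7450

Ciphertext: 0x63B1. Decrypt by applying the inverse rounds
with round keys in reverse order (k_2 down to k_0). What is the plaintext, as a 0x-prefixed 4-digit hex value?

0x79D7

s_0 = ciphertext = 0x63B1
s_1 = InvRound(s_0, k_2) = 0x776A
s_2 = InvRound(s_1, k_1) = 0x9996
s_3 = InvRound(s_2, k_0) = 0x79D7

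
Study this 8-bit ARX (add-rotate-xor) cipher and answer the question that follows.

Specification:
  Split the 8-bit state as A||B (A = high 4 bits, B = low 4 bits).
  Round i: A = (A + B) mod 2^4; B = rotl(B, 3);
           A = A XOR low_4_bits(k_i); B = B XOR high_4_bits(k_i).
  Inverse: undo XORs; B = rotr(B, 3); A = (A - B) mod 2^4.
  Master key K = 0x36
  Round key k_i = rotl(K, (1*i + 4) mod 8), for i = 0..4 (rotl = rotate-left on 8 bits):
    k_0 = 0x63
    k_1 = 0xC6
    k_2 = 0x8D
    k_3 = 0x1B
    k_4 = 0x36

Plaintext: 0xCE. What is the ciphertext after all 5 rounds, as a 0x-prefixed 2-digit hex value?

s_0 = plaintext = 0xCE
s_1 = Round(s_0, k_0) = 0x91
s_2 = Round(s_1, k_1) = 0xC4
s_3 = Round(s_2, k_2) = 0xDA
s_4 = Round(s_3, k_3) = 0xC4
s_5 = Round(s_4, k_4) = 0x61

0x61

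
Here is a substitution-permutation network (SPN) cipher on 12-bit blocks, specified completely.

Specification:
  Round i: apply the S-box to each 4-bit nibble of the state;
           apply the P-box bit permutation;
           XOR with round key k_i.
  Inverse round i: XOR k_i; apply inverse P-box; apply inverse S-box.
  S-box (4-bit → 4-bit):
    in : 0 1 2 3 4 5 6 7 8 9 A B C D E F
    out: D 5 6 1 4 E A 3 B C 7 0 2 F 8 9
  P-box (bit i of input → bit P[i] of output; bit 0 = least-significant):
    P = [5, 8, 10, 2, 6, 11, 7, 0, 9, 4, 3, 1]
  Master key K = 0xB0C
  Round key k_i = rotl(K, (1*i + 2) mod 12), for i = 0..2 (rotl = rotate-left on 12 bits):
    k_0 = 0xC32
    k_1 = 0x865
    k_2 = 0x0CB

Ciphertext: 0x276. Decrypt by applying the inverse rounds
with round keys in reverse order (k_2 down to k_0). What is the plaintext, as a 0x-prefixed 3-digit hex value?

0xBE7

s_0 = ciphertext = 0x276
s_1 = InvRound(s_0, k_2) = 0xA9F
s_2 = InvRound(s_1, k_1) = 0xD13
s_3 = InvRound(s_2, k_0) = 0xBE7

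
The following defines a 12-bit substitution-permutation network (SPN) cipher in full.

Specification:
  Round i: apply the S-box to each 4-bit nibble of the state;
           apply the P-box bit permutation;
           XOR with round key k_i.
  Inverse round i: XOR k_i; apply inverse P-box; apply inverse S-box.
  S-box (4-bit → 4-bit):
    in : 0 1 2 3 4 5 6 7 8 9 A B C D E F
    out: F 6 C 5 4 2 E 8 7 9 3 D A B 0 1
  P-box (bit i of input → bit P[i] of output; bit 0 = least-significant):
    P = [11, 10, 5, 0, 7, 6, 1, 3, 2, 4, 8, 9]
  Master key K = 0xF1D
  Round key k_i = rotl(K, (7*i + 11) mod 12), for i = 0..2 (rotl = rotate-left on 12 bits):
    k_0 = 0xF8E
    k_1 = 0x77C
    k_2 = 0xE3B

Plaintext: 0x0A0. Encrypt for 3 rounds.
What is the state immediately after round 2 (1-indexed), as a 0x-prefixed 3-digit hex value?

s_0 = plaintext = 0x0A0
s_1 = Round(s_0, k_0) = 0x07B
s_2 = Round(s_1, k_1) = 0xC41
s_3 = Round(s_2, k_2) = 0x809

0xC41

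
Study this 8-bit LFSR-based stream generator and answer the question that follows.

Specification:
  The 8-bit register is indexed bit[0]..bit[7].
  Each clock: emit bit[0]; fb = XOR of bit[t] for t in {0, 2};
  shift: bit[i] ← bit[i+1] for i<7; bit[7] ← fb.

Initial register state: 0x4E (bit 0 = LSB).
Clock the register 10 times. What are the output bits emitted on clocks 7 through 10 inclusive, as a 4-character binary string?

reg_0 = 0x4E
clock 1: out=0, reg = 0xA7
clock 2: out=1, reg = 0x53
clock 3: out=1, reg = 0xA9
clock 4: out=1, reg = 0xD4
clock 5: out=0, reg = 0xEA
clock 6: out=0, reg = 0x75
clock 7: out=1, reg = 0x3A
clock 8: out=0, reg = 0x1D
clock 9: out=1, reg = 0x0E
clock 10: out=0, reg = 0x87

1010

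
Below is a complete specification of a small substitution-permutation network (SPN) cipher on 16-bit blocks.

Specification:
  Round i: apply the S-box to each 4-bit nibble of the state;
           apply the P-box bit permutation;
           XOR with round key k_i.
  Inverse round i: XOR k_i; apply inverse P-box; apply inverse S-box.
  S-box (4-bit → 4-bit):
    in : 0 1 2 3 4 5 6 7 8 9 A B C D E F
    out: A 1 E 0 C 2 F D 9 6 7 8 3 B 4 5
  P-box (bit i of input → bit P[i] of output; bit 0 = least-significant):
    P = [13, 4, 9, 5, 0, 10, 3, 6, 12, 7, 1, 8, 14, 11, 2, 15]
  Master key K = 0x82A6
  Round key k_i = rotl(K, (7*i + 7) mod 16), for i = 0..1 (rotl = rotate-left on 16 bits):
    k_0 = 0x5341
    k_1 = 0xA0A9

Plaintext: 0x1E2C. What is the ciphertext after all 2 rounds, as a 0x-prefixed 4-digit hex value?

s_0 = plaintext = 0x1E2C
s_1 = Round(s_0, k_0) = 0x371B
s_2 = Round(s_1, k_1) = 0xB18A

0xB18A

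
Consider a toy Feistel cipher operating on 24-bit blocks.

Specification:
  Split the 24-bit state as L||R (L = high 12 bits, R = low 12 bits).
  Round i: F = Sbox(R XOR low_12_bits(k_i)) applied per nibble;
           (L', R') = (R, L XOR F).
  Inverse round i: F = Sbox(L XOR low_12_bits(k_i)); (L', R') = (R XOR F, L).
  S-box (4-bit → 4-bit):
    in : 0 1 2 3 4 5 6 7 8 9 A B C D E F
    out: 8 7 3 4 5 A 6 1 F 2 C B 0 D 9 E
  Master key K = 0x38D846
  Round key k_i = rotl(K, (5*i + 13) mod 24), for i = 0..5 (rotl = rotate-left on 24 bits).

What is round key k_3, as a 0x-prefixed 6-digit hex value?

0x8D8463

K = 0x38D846
k_0 = rotl(K, (5*0+13) mod 24) = rotl(K, 13) = 0x08C71B
k_1 = rotl(K, (5*1+13) mod 24) = rotl(K, 18) = 0x18E361
k_2 = rotl(K, (5*2+13) mod 24) = rotl(K, 23) = 0x1C6C23
k_3 = rotl(K, (5*3+13) mod 24) = rotl(K, 4) = 0x8D8463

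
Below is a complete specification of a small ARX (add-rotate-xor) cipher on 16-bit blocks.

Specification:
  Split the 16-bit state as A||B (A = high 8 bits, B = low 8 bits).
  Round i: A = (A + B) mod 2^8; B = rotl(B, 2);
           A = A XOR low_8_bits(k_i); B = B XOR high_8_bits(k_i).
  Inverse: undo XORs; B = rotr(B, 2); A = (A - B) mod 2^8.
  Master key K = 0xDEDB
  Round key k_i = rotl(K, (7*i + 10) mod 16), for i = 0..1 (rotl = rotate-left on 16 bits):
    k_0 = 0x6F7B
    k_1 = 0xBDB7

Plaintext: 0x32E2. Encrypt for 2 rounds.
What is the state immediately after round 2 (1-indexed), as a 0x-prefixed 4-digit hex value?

s_0 = plaintext = 0x32E2
s_1 = Round(s_0, k_0) = 0x6FE4
s_2 = Round(s_1, k_1) = 0xE42E

0xE42E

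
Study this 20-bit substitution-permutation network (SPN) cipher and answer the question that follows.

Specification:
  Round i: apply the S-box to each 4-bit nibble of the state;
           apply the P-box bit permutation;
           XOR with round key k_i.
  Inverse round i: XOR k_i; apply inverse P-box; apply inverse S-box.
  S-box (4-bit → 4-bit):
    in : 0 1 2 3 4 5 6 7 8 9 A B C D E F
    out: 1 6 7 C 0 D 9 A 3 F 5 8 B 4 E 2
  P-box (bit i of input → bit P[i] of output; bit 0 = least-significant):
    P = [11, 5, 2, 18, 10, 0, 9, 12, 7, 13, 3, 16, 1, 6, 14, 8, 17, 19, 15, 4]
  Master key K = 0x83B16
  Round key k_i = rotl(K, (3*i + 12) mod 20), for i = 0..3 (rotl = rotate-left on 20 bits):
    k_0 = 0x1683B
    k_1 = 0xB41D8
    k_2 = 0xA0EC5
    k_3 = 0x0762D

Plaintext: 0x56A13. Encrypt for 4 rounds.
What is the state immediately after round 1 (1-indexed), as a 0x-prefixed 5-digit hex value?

s_0 = plaintext = 0x56A13
s_1 = Round(s_0, k_0) = 0x7EBA4
s_2 = Round(s_1, k_1) = 0x20688
s_3 = Round(s_2, k_2) = 0x18266
s_4 = Round(s_3, k_3) = 0xCCAE7

0x7EBA4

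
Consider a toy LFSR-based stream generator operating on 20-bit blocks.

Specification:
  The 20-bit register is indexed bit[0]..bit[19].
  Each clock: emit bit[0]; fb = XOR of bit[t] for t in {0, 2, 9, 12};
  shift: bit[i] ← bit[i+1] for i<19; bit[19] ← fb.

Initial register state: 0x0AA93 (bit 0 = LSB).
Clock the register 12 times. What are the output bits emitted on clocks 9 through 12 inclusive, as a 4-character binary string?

reg_0 = 0x0AA93
clock 1: out=1, reg = 0x05549
clock 2: out=1, reg = 0x02AA4
clock 3: out=0, reg = 0x01552
clock 4: out=0, reg = 0x80AA9
clock 5: out=1, reg = 0x40554
clock 6: out=0, reg = 0xA02AA
clock 7: out=0, reg = 0xD0155
clock 8: out=1, reg = 0x680AA
clock 9: out=0, reg = 0x34055
clock 10: out=1, reg = 0x1A02A
clock 11: out=0, reg = 0x0D015
clock 12: out=1, reg = 0x8680A

0101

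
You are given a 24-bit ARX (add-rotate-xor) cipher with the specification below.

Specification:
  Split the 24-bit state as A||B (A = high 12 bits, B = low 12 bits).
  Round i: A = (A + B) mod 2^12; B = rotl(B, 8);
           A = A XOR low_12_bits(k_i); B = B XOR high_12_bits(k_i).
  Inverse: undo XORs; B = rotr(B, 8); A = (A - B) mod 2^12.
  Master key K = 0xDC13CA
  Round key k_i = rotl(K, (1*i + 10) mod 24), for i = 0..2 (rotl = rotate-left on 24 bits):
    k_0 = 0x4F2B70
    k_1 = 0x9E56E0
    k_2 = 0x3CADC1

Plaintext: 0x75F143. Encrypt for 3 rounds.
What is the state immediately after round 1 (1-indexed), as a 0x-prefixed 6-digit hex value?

s_0 = plaintext = 0x75F143
s_1 = Round(s_0, k_0) = 0x3D27E6
s_2 = Round(s_1, k_1) = 0xD58F9B
s_3 = Round(s_2, k_2) = 0x132833

0x3D27E6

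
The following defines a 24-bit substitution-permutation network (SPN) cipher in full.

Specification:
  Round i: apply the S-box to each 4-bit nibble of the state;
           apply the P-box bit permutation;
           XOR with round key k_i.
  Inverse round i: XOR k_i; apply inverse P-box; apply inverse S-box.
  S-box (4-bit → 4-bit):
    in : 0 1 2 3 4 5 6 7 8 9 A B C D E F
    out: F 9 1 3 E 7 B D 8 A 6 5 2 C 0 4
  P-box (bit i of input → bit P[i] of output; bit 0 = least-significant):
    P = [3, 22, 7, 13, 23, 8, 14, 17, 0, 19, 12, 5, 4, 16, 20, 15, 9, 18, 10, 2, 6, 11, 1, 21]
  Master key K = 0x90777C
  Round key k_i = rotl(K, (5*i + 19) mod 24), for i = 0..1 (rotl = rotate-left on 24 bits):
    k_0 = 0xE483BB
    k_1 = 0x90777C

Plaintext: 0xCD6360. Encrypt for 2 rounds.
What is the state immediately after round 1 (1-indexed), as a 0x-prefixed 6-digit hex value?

0x2F2E26

s_0 = plaintext = 0xCD6360
s_1 = Round(s_0, k_0) = 0x2F2E26
s_2 = Round(s_1, k_1) = 0x505324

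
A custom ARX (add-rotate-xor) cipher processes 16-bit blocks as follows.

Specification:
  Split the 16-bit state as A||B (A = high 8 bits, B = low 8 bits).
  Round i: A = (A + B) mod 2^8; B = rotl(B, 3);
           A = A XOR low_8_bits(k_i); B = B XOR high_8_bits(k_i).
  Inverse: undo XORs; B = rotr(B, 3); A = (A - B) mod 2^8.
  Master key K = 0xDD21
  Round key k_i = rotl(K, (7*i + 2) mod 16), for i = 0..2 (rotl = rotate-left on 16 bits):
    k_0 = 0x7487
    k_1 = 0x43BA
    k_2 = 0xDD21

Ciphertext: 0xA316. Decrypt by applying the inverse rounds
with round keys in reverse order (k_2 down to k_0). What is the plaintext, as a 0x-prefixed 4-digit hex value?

0x8566

s_0 = ciphertext = 0xA316
s_1 = InvRound(s_0, k_2) = 0x0979
s_2 = InvRound(s_1, k_1) = 0x6C47
s_3 = InvRound(s_2, k_0) = 0x8566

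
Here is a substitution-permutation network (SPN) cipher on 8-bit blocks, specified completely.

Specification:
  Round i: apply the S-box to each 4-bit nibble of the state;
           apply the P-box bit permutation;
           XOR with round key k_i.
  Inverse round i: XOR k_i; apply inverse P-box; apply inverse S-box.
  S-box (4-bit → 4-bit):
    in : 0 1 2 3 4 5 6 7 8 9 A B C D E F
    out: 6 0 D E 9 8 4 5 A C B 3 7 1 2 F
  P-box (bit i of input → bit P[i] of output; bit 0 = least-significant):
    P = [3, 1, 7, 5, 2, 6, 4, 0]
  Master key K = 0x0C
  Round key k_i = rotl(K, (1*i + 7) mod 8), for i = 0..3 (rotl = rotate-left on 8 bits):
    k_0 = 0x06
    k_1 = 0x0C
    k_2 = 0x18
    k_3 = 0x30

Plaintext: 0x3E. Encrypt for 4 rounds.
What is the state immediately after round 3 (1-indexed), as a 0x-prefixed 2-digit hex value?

0x05

s_0 = plaintext = 0x3E
s_1 = Round(s_0, k_0) = 0x55
s_2 = Round(s_1, k_1) = 0x2D
s_3 = Round(s_2, k_2) = 0x05
s_4 = Round(s_3, k_3) = 0x40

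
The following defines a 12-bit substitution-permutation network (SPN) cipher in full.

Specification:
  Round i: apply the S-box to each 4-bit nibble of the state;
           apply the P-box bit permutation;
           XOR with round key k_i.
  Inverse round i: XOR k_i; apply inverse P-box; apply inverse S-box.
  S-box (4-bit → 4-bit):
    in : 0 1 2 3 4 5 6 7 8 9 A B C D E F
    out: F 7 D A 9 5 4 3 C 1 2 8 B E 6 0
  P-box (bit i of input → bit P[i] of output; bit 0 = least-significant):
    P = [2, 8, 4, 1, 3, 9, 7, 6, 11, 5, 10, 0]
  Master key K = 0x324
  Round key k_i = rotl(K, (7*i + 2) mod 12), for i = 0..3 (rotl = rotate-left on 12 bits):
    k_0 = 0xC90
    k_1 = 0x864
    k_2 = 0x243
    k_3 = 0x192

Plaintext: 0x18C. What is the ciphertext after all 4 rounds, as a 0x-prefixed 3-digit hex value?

s_0 = plaintext = 0x18C
s_1 = Round(s_0, k_0) = 0x176
s_2 = Round(s_1, k_1) = 0x65C
s_3 = Round(s_2, k_2) = 0x7CD
s_4 = Round(s_3, k_3) = 0xAE8

0xAE8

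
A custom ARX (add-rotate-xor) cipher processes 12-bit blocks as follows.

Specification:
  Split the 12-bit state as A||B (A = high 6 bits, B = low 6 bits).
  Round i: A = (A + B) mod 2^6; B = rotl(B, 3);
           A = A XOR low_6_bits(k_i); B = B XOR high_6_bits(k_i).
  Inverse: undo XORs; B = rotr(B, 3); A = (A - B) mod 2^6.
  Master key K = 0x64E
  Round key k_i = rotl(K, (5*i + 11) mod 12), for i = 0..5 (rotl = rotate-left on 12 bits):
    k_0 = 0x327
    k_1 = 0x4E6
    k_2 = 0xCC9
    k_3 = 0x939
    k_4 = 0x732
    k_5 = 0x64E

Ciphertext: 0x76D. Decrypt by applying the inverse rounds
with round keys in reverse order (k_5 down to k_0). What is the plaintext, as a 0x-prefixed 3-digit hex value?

s_0 = ciphertext = 0x76D
s_1 = InvRound(s_0, k_5) = 0xB66
s_2 = InvRound(s_1, k_4) = 0x217
s_3 = InvRound(s_2, k_3) = 0x4DE
s_4 = InvRound(s_3, k_2) = 0xB6D
s_5 = InvRound(s_4, k_1) = 0x537
s_6 = InvRound(s_5, k_0) = 0x51F

0x51F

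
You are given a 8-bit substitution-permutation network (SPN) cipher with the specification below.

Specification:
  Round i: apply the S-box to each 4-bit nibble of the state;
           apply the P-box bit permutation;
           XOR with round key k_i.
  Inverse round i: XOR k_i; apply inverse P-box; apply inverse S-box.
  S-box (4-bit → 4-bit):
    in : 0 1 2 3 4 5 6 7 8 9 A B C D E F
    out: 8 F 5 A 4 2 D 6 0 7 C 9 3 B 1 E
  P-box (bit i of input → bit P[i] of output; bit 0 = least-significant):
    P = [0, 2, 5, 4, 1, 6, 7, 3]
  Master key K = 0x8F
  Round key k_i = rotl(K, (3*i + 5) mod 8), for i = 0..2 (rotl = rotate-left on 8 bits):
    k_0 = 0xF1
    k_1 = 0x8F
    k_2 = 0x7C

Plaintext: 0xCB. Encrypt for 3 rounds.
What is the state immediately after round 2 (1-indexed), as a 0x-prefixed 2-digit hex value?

s_0 = plaintext = 0xCB
s_1 = Round(s_0, k_0) = 0xA2
s_2 = Round(s_1, k_1) = 0x26
s_3 = Round(s_2, k_2) = 0xCF

0x26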